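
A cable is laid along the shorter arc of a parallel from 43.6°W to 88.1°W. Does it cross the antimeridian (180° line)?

Signed shortest Δλ = ((-88.1 − -43.6 + 180) mod 360) − 180 = -44.5°.
Going west by 44.5° from -43.6° reaches -88.1° without touching 180°.

No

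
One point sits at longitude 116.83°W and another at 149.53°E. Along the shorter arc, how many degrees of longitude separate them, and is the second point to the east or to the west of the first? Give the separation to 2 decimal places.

93.64° west

Raw difference: 149.53 − -116.83 = 266.36°.
Normalise into (−180°, 180°]: 266.36° − 360° = -93.64°.
Negative ⇒ the second point lies to the west; separation 93.64°.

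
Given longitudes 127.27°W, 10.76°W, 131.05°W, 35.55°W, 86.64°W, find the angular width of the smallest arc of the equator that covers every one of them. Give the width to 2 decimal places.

Sort the longitudes: -131.05°, -127.27°, -86.64°, -35.55°, -10.76°.
Eastward gaps between consecutive values (wrapping around): 3.78°, 40.63°, 51.09°, 24.79°, 239.71°.
Largest gap = 239.71° ⇒ minimal covering band is its complement: 360° − 239.71° = 120.29°.
Band runs from -131.05° eastward to -10.76°.

120.29°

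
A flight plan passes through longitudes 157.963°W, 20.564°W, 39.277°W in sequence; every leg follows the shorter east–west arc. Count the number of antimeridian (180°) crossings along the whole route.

Leg 1: -157.963° → -20.564°, shortest Δλ = 137.399° (east) — does not cross 180°.
Leg 2: -20.564° → -39.277°, shortest Δλ = -18.713° (west) — does not cross 180°.
Total crossings: 0.

0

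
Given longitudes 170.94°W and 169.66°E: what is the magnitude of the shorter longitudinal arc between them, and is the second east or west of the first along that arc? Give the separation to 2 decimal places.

Raw difference: 169.66 − -170.94 = 340.6°.
Normalise into (−180°, 180°]: 340.6° − 360° = -19.4°.
Negative ⇒ the second point lies to the west; separation 19.40°.

19.40° west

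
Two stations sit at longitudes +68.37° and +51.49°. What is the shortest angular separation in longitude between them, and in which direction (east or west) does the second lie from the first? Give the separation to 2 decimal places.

16.88° west

Raw difference: 51.49 − 68.37 = -16.88°.
Normalise into (−180°, 180°]: -16.88° stays -16.88°.
Negative ⇒ the second point lies to the west; separation 16.88°.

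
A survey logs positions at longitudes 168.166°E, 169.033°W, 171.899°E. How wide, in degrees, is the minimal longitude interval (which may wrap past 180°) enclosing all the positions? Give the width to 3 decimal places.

Sort the longitudes: -169.033°, +168.166°, +171.899°.
Eastward gaps between consecutive values (wrapping around): 337.199°, 3.733°, 19.068°.
Largest gap = 337.199° ⇒ minimal covering band is its complement: 360° − 337.199° = 22.801°.
Band runs from +168.166° eastward to -169.033°, crossing the antimeridian.

22.801°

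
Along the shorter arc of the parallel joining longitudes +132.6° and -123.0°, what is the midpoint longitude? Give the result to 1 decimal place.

-175.2°

Signed shortest Δλ from +132.6° to -123.0° is +104.4°.
Midpoint longitude = +132.6° + (+104.4°)/2 = +132.6° + 52.2° = +184.8°.
Normalise into (−180°, 180°]: -175.2°.
(The naïve average (+132.6 + -123.0)/2 = 4.8° is on the wrong side of the globe.)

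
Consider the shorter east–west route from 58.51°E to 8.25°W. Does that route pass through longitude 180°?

Signed shortest Δλ = ((-8.25 − 58.51 + 180) mod 360) − 180 = -66.76°.
Going west by 66.76° from +58.51° reaches -8.25° without touching 180°.

No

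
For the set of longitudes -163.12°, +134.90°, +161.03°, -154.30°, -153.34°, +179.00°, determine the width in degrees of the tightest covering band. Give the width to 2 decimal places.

Sort the longitudes: -163.12°, -154.30°, -153.34°, +134.90°, +161.03°, +179.00°.
Eastward gaps between consecutive values (wrapping around): 8.82°, 0.96°, 288.24°, 26.13°, 17.97°, 17.88°.
Largest gap = 288.24° ⇒ minimal covering band is its complement: 360° − 288.24° = 71.76°.
Band runs from +134.90° eastward to -153.34°, crossing the antimeridian.

71.76°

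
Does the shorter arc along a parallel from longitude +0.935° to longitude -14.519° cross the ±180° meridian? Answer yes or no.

No

Signed shortest Δλ = ((-14.519 − 0.935 + 180) mod 360) − 180 = -15.454°.
Going west by 15.454° from +0.935° reaches -14.519° without touching 180°.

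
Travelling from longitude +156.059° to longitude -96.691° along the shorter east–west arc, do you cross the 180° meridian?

Naïve |-96.691 − 156.059| = 252.75° > 180°, so the shorter arc goes the other way round — across 180°.
Signed shortest Δλ = ((-96.691 − 156.059 + 180) mod 360) − 180 = 107.25°.
Going east by 107.25° from +156.059° passes through 180° before reaching -96.691°.

Yes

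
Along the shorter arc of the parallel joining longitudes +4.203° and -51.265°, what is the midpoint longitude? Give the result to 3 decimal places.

-23.531°

Signed shortest Δλ from +4.203° to -51.265° is -55.468°.
Midpoint longitude = +4.203° + (-55.468°)/2 = +4.203° − 27.734° = -23.531°.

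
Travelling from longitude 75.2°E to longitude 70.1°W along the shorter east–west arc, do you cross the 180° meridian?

No

Signed shortest Δλ = ((-70.1 − 75.2 + 180) mod 360) − 180 = -145.3°.
Going west by 145.3° from +75.2° reaches -70.1° without touching 180°.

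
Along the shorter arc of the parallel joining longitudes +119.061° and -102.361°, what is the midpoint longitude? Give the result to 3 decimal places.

Signed shortest Δλ from +119.061° to -102.361° is +138.578°.
Midpoint longitude = +119.061° + (+138.578°)/2 = +119.061° + 69.289° = +188.350°.
Normalise into (−180°, 180°]: -171.650°.
(The naïve average (+119.061 + -102.361)/2 = 8.35° is on the wrong side of the globe.)

-171.650°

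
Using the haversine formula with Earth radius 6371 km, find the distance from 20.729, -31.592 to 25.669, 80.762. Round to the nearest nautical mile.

Δλ = 80.762 − -31.592 = 112.354°.
Δφ = 25.669 − 20.729 = 4.940°.
a = sin²(Δφ/2) + cos φ₁ · cos φ₂ · sin²(Δλ/2) = 0.583641.
c = 2·atan2(√a, √(1−a)) = 1.73887 rad → d = 6371·c ≈ 11078.34 km ≈ 5981.82 nmi.

5982 nmi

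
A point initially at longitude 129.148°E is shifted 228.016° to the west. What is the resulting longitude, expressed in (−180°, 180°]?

98.868°W

Start at +129.148°; shift −228.016° → -98.868°.
-98.868° already lies in (−180°, 180°].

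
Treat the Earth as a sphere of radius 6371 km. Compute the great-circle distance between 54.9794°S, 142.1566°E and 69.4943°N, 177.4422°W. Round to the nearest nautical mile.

Δλ = -177.4422 − 142.1566 = -319.5988°; wrapped into (−180°, 180°]: 40.4012°.
Δφ = 69.4943 − -54.9794 = 124.4737°.
a = sin²(Δφ/2) + cos φ₁ · cos φ₂ · sin²(Δλ/2) = 0.806984.
c = 2·atan2(√a, √(1−a)) = 2.23187 rad → d = 6371·c ≈ 14219.27 km ≈ 7677.79 nmi.

7678 nmi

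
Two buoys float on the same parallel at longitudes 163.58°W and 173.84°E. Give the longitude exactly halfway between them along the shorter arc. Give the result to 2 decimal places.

Signed shortest Δλ from -163.58° to +173.84° is -22.58°.
Midpoint longitude = -163.58° + (-22.58°)/2 = -163.58° − 11.29° = -174.87°.
(The naïve average (-163.58 + +173.84)/2 = 5.13° is on the wrong side of the globe.)

174.87°W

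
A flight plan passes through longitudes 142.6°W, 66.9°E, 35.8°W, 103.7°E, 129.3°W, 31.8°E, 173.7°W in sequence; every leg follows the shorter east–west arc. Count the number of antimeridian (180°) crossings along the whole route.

Leg 1: -142.6° → +66.9°, shortest Δλ = -150.5° (west) — crosses 180°.
Leg 2: +66.9° → -35.8°, shortest Δλ = -102.7° (west) — does not cross 180°.
Leg 3: -35.8° → +103.7°, shortest Δλ = 139.5° (east) — does not cross 180°.
Leg 4: +103.7° → -129.3°, shortest Δλ = 127.0° (east) — crosses 180°.
Leg 5: -129.3° → +31.8°, shortest Δλ = 161.1° (east) — does not cross 180°.
Leg 6: +31.8° → -173.7°, shortest Δλ = 154.5° (east) — crosses 180°.
Total crossings: 3.

3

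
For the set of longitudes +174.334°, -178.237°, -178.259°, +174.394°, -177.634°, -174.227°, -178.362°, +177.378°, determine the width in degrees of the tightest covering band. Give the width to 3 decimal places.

Sort the longitudes: -178.362°, -178.259°, -178.237°, -177.634°, -174.227°, +174.334°, +174.394°, +177.378°.
Eastward gaps between consecutive values (wrapping around): 0.103°, 0.022°, 0.603°, 3.407°, 348.561°, 0.060°, 2.984°, 4.260°.
Largest gap = 348.561° ⇒ minimal covering band is its complement: 360° − 348.561° = 11.439°.
Band runs from +174.334° eastward to -174.227°, crossing the antimeridian.

11.439°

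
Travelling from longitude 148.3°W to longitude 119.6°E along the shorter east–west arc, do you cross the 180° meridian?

Naïve |119.6 − -148.3| = 267.9° > 180°, so the shorter arc goes the other way round — across 180°.
Signed shortest Δλ = ((119.6 − -148.3 + 180) mod 360) − 180 = -92.1°.
Going west by 92.1° from -148.3° passes through 180° before reaching +119.6°.

Yes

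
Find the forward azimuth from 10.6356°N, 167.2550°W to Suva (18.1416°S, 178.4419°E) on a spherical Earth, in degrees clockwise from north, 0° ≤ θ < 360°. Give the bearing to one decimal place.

Δλ = 178.4419 − -167.2550 = 345.6969°; wrapped into (−180°, 180°]: -14.3031°.
θ = atan2( sin Δλ · cos φ₂ , cos φ₁ · sin φ₂ − sin φ₁ · cos φ₂ · cos Δλ )
  = atan2(-0.23477, -0.47597) = -153.745° → normalised to [0°, 360°): 206.255°.

206.3°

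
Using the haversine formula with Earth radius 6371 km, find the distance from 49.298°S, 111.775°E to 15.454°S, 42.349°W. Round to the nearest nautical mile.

Δλ = -42.349 − 111.775 = -154.124°.
Δφ = -15.454 − -49.298 = 33.844°.
a = sin²(Δφ/2) + cos φ₁ · cos φ₂ · sin²(Δλ/2) = 0.681760.
c = 2·atan2(√a, √(1−a)) = 1.94284 rad → d = 6371·c ≈ 12377.83 km ≈ 6683.49 nmi.

6683 nmi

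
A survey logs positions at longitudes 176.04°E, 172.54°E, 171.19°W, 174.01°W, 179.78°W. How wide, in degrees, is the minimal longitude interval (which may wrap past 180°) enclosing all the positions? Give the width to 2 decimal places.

Sort the longitudes: -179.78°, -174.01°, -171.19°, +172.54°, +176.04°.
Eastward gaps between consecutive values (wrapping around): 5.77°, 2.82°, 343.73°, 3.50°, 4.18°.
Largest gap = 343.73° ⇒ minimal covering band is its complement: 360° − 343.73° = 16.27°.
Band runs from +172.54° eastward to -171.19°, crossing the antimeridian.

16.27°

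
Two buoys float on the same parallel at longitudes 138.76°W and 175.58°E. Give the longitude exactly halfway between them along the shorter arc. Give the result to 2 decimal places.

161.59°W

Signed shortest Δλ from -138.76° to +175.58° is -45.66°.
Midpoint longitude = -138.76° + (-45.66°)/2 = -138.76° − 22.83° = -161.59°.
(The naïve average (-138.76 + +175.58)/2 = 18.41° is on the wrong side of the globe.)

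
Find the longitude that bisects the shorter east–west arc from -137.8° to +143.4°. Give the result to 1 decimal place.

-177.2°

Signed shortest Δλ from -137.8° to +143.4° is -78.8°.
Midpoint longitude = -137.8° + (-78.8°)/2 = -137.8° − 39.4° = -177.2°.
(The naïve average (-137.8 + +143.4)/2 = 2.8° is on the wrong side of the globe.)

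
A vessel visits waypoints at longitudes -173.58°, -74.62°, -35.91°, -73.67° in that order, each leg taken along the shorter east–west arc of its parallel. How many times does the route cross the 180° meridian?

Leg 1: -173.58° → -74.62°, shortest Δλ = 98.96° (east) — does not cross 180°.
Leg 2: -74.62° → -35.91°, shortest Δλ = 38.71° (east) — does not cross 180°.
Leg 3: -35.91° → -73.67°, shortest Δλ = -37.76° (west) — does not cross 180°.
Total crossings: 0.

0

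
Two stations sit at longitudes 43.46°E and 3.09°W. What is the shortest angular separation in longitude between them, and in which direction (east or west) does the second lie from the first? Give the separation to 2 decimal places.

46.55° west

Raw difference: -3.09 − 43.46 = -46.55°.
Normalise into (−180°, 180°]: -46.55° stays -46.55°.
Negative ⇒ the second point lies to the west; separation 46.55°.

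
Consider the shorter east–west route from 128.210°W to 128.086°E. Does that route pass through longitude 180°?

Yes

Naïve |128.086 − -128.210| = 256.296° > 180°, so the shorter arc goes the other way round — across 180°.
Signed shortest Δλ = ((128.086 − -128.210 + 180) mod 360) − 180 = -103.704°.
Going west by 103.704° from -128.210° passes through 180° before reaching +128.086°.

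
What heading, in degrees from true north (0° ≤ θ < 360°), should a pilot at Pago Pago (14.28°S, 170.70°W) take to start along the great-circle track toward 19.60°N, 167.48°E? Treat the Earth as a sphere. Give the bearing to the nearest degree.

327°

Δλ = 167.48 − -170.70 = 338.18°; wrapped into (−180°, 180°]: -21.82°.
θ = atan2( sin Δλ · cos φ₂ , cos φ₁ · sin φ₂ − sin φ₁ · cos φ₂ · cos Δλ )
  = atan2(-0.35016, 0.54081) = -32.922° → normalised to [0°, 360°): 327.078°.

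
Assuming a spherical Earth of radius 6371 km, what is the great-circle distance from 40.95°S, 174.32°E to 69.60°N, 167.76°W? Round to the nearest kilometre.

12380 km

Δλ = -167.76 − 174.32 = -342.08°; wrapped into (−180°, 180°]: 17.92°.
Δφ = 69.60 − -40.95 = 110.55°.
a = sin²(Δφ/2) + cos φ₁ · cos φ₂ · sin²(Δλ/2) = 0.681898.
c = 2·atan2(√a, √(1−a)) = 1.94314 rad → d = 6371·c ≈ 12379.73 km.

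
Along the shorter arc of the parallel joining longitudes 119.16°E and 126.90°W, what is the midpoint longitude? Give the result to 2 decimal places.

Signed shortest Δλ from +119.16° to -126.90° is +113.94°.
Midpoint longitude = +119.16° + (+113.94°)/2 = +119.16° + 56.97° = +176.13°.
(The naïve average (+119.16 + -126.90)/2 = -3.87° is on the wrong side of the globe.)

176.13°E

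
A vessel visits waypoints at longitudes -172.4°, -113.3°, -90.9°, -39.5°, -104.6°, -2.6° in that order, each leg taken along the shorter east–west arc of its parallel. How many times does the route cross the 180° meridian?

0

Leg 1: -172.4° → -113.3°, shortest Δλ = 59.1° (east) — does not cross 180°.
Leg 2: -113.3° → -90.9°, shortest Δλ = 22.4° (east) — does not cross 180°.
Leg 3: -90.9° → -39.5°, shortest Δλ = 51.4° (east) — does not cross 180°.
Leg 4: -39.5° → -104.6°, shortest Δλ = -65.1° (west) — does not cross 180°.
Leg 5: -104.6° → -2.6°, shortest Δλ = 102.0° (east) — does not cross 180°.
Total crossings: 0.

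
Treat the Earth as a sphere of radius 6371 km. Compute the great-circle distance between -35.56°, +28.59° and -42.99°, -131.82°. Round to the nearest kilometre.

11058 km

Δλ = -131.82 − 28.59 = -160.41°.
Δφ = -42.99 − -35.56 = -7.43°.
a = sin²(Δφ/2) + cos φ₁ · cos φ₂ · sin²(Δλ/2) = 0.582034.
c = 2·atan2(√a, √(1−a)) = 1.73561 rad → d = 6371·c ≈ 11057.57 km.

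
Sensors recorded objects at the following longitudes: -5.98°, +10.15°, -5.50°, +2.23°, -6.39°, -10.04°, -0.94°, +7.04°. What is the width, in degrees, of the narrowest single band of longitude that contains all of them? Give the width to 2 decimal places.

20.19°

Sort the longitudes: -10.04°, -6.39°, -5.98°, -5.50°, -0.94°, +2.23°, +7.04°, +10.15°.
Eastward gaps between consecutive values (wrapping around): 3.65°, 0.41°, 0.48°, 4.56°, 3.17°, 4.81°, 3.11°, 339.81°.
Largest gap = 339.81° ⇒ minimal covering band is its complement: 360° − 339.81° = 20.19°.
Band runs from -10.04° eastward to +10.15°.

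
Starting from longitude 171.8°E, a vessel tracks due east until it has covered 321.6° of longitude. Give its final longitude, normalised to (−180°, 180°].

Start at +171.8°; shift +321.6° → +493.4°.
+493.4° lies outside (−180°, 180°]; subtract 360° → +133.4°.

133.4°E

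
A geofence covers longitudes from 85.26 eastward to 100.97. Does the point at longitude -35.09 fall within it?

Band width going east from +85.26° to +100.97°: ((100.97 − 85.26) mod 360) = 15.71°.
Offset of -35.09° east of the west edge: ((-35.09 − 85.26) mod 360) = 239.65°.
239.65° > 15.71° ⇒ outside.

No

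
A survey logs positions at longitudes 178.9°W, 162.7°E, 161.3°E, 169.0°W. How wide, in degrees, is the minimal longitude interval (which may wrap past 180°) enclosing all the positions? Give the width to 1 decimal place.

Sort the longitudes: -178.9°, -169.0°, +161.3°, +162.7°.
Eastward gaps between consecutive values (wrapping around): 9.9°, 330.3°, 1.4°, 18.4°.
Largest gap = 330.3° ⇒ minimal covering band is its complement: 360° − 330.3° = 29.7°.
Band runs from +161.3° eastward to -169.0°, crossing the antimeridian.

29.7°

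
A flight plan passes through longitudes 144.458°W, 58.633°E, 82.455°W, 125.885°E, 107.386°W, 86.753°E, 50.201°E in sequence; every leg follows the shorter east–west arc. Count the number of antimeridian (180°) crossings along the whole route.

Leg 1: -144.458° → +58.633°, shortest Δλ = -156.909° (west) — crosses 180°.
Leg 2: +58.633° → -82.455°, shortest Δλ = -141.088° (west) — does not cross 180°.
Leg 3: -82.455° → +125.885°, shortest Δλ = -151.66° (west) — crosses 180°.
Leg 4: +125.885° → -107.386°, shortest Δλ = 126.729° (east) — crosses 180°.
Leg 5: -107.386° → +86.753°, shortest Δλ = -165.861° (west) — crosses 180°.
Leg 6: +86.753° → +50.201°, shortest Δλ = -36.552° (west) — does not cross 180°.
Total crossings: 4.

4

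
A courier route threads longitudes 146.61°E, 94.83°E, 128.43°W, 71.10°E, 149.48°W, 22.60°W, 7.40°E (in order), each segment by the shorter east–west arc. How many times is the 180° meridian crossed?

Leg 1: +146.61° → +94.83°, shortest Δλ = -51.78° (west) — does not cross 180°.
Leg 2: +94.83° → -128.43°, shortest Δλ = 136.74° (east) — crosses 180°.
Leg 3: -128.43° → +71.10°, shortest Δλ = -160.47° (west) — crosses 180°.
Leg 4: +71.10° → -149.48°, shortest Δλ = 139.42° (east) — crosses 180°.
Leg 5: -149.48° → -22.60°, shortest Δλ = 126.88° (east) — does not cross 180°.
Leg 6: -22.60° → +7.40°, shortest Δλ = 30.0° (east) — does not cross 180°.
Total crossings: 3.

3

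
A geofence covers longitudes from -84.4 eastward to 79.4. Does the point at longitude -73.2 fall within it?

Band width going east from -84.4° to +79.4°: ((79.4 − -84.4) mod 360) = 163.8°.
Offset of -73.2° east of the west edge: ((-73.2 − -84.4) mod 360) = 11.2°.
11.2° ≤ 163.8° ⇒ inside.

Yes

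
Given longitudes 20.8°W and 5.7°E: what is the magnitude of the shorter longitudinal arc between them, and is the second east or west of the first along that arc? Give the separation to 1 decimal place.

26.5° east

Raw difference: 5.7 − -20.8 = 26.5°.
Normalise into (−180°, 180°]: 26.5° stays 26.5°.
Positive ⇒ the second point lies to the east; separation 26.5°.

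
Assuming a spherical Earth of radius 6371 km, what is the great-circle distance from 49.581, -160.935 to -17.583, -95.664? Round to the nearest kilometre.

9825 km

Δλ = -95.664 − -160.935 = 65.271°.
Δφ = -17.583 − 49.581 = -67.164°.
a = sin²(Δφ/2) + cos φ₁ · cos φ₂ · sin²(Δλ/2) = 0.485713.
c = 2·atan2(√a, √(1−a)) = 1.54222 rad → d = 6371·c ≈ 9825.47 km.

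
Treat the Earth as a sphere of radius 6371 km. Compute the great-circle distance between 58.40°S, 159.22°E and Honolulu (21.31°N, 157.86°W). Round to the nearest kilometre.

Δλ = -157.86 − 159.22 = -317.08°; wrapped into (−180°, 180°]: 42.92°.
Δφ = 21.31 − -58.40 = 79.71°.
a = sin²(Δφ/2) + cos φ₁ · cos φ₂ · sin²(Δλ/2) = 0.476024.
c = 2·atan2(√a, √(1−a)) = 1.52283 rad → d = 6371·c ≈ 9701.92 km.

9702 km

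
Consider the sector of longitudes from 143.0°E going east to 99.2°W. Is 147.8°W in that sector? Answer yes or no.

Yes

Band width going east from +143.0° to -99.2°: ((-99.2 − 143.0) mod 360) = 117.8°.
Offset of -147.8° east of the west edge: ((-147.8 − 143.0) mod 360) = 69.2°.
69.2° ≤ 117.8° ⇒ inside.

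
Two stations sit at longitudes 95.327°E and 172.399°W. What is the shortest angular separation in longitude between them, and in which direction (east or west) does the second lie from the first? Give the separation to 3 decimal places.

92.274° east

Raw difference: -172.399 − 95.327 = -267.726°.
Normalise into (−180°, 180°]: -267.726° + 360° = 92.274°.
Positive ⇒ the second point lies to the east; separation 92.274°.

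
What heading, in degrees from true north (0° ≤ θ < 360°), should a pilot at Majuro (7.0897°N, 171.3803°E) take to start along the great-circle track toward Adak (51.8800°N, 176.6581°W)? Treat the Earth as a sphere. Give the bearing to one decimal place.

10.3°

Δλ = -176.6581 − 171.3803 = -348.0384°; wrapped into (−180°, 180°]: 11.9616°.
θ = atan2( sin Δλ · cos φ₂ , cos φ₁ · sin φ₂ − sin φ₁ · cos φ₂ · cos Δλ )
  = atan2(0.12794, 0.70617) = 10.269° → normalised to [0°, 360°): 10.269°.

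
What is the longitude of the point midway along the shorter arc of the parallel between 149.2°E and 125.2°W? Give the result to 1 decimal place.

168.0°W

Signed shortest Δλ from +149.2° to -125.2° is +85.6°.
Midpoint longitude = +149.2° + (+85.6°)/2 = +149.2° + 42.8° = +192.0°.
Normalise into (−180°, 180°]: -168.0°.
(The naïve average (+149.2 + -125.2)/2 = 12.0° is on the wrong side of the globe.)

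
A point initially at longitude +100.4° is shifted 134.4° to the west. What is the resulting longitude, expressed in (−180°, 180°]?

-34.0°

Start at +100.4°; shift −134.4° → -34.0°.
-34.0° already lies in (−180°, 180°].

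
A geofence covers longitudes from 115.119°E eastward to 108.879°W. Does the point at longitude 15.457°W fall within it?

Band width going east from +115.119° to -108.879°: ((-108.879 − 115.119) mod 360) = 136.002°.
Offset of -15.457° east of the west edge: ((-15.457 − 115.119) mod 360) = 229.424°.
229.424° > 136.002° ⇒ outside.

No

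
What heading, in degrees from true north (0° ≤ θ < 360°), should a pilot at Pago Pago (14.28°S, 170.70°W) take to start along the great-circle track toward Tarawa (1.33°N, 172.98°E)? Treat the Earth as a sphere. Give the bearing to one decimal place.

Δλ = 172.98 − -170.70 = 343.68°; wrapped into (−180°, 180°]: -16.32°.
θ = atan2( sin Δλ · cos φ₂ , cos φ₁ · sin φ₂ − sin φ₁ · cos φ₂ · cos Δλ )
  = atan2(-0.28093, 0.25915) = -47.309° → normalised to [0°, 360°): 312.691°.

312.7°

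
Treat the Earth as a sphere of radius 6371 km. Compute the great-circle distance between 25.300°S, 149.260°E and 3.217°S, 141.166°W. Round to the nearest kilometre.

7804 km

Δλ = -141.166 − 149.260 = -290.426°; wrapped into (−180°, 180°]: 69.574°.
Δφ = -3.217 − -25.300 = 22.083°.
a = sin²(Δφ/2) + cos φ₁ · cos φ₂ · sin²(Δλ/2) = 0.330496.
c = 2·atan2(√a, √(1−a)) = 1.22493 rad → d = 6371·c ≈ 7804.06 km.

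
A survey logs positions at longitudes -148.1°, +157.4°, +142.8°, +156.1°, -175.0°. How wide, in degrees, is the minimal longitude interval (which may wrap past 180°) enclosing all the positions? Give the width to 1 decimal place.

69.1°

Sort the longitudes: -175.0°, -148.1°, +142.8°, +156.1°, +157.4°.
Eastward gaps between consecutive values (wrapping around): 26.9°, 290.9°, 13.3°, 1.3°, 27.6°.
Largest gap = 290.9° ⇒ minimal covering band is its complement: 360° − 290.9° = 69.1°.
Band runs from +142.8° eastward to -148.1°, crossing the antimeridian.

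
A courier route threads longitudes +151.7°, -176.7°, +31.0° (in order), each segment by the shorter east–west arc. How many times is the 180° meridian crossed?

2

Leg 1: +151.7° → -176.7°, shortest Δλ = 31.6° (east) — crosses 180°.
Leg 2: -176.7° → +31.0°, shortest Δλ = -152.3° (west) — crosses 180°.
Total crossings: 2.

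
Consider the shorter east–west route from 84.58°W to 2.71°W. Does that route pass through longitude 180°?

Signed shortest Δλ = ((-2.71 − -84.58 + 180) mod 360) − 180 = 81.87°.
Going east by 81.87° from -84.58° reaches -2.71° without touching 180°.

No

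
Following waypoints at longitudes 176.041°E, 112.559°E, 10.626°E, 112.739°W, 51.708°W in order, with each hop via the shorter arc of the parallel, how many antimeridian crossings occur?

Leg 1: +176.041° → +112.559°, shortest Δλ = -63.482° (west) — does not cross 180°.
Leg 2: +112.559° → +10.626°, shortest Δλ = -101.933° (west) — does not cross 180°.
Leg 3: +10.626° → -112.739°, shortest Δλ = -123.365° (west) — does not cross 180°.
Leg 4: -112.739° → -51.708°, shortest Δλ = 61.031° (east) — does not cross 180°.
Total crossings: 0.

0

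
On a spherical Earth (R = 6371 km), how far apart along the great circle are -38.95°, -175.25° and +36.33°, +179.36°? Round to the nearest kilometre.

Δλ = 179.36 − -175.25 = 354.61°; wrapped into (−180°, 180°]: -5.39°.
Δφ = 36.33 − -38.95 = 75.28°.
a = sin²(Δφ/2) + cos φ₁ · cos φ₂ · sin²(Δλ/2) = 0.374337.
c = 2·atan2(√a, √(1−a)) = 1.31675 rad → d = 6371·c ≈ 8389.00 km.

8389 km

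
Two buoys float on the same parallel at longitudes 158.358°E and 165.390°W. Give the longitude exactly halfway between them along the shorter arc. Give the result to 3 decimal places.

Signed shortest Δλ from +158.358° to -165.390° is +36.252°.
Midpoint longitude = +158.358° + (+36.252°)/2 = +158.358° + 18.126° = +176.484°.
(The naïve average (+158.358 + -165.390)/2 = -3.516° is on the wrong side of the globe.)

176.484°E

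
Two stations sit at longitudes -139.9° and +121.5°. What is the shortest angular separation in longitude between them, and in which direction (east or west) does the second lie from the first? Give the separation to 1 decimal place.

Raw difference: 121.5 − -139.9 = 261.4°.
Normalise into (−180°, 180°]: 261.4° − 360° = -98.6°.
Negative ⇒ the second point lies to the west; separation 98.6°.

98.6° west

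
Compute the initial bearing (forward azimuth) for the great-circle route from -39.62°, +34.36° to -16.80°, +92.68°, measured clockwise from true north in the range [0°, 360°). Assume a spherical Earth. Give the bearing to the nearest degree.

Δλ = 92.68 − 34.36 = 58.32°.
θ = atan2( sin Δλ · cos φ₂ , cos φ₁ · sin φ₂ − sin φ₁ · cos φ₂ · cos Δλ )
  = atan2(0.81467, 0.09797) = 83.143° → normalised to [0°, 360°): 83.143°.

83°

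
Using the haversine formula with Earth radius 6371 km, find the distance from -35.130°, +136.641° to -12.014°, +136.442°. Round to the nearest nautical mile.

Δλ = 136.442 − 136.641 = -0.199°.
Δφ = -12.014 − -35.130 = 23.116°.
a = sin²(Δφ/2) + cos φ₁ · cos φ₂ · sin²(Δλ/2) = 0.040146.
c = 2·atan2(√a, √(1−a)) = 0.40346 rad → d = 6371·c ≈ 2570.46 km ≈ 1387.94 nmi.

1388 nmi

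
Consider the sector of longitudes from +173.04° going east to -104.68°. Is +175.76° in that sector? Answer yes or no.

Band width going east from +173.04° to -104.68°: ((-104.68 − 173.04) mod 360) = 82.28°.
Offset of +175.76° east of the west edge: ((175.76 − 173.04) mod 360) = 2.72°.
2.72° ≤ 82.28° ⇒ inside.

Yes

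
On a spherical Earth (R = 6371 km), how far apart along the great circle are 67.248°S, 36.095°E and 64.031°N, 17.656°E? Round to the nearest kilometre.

Δλ = 17.656 − 36.095 = -18.439°.
Δφ = 64.031 − -67.248 = 131.279°.
a = sin²(Δφ/2) + cos φ₁ · cos φ₂ · sin²(Δλ/2) = 0.834210.
c = 2·atan2(√a, √(1−a)) = 2.30288 rad → d = 6371·c ≈ 14671.65 km.

14672 km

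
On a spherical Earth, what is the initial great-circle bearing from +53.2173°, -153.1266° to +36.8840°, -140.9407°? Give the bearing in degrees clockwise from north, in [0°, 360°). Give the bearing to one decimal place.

147.7°

Δλ = -140.9407 − -153.1266 = 12.1859°.
θ = atan2( sin Δλ · cos φ₂ , cos φ₁ · sin φ₂ − sin φ₁ · cos φ₂ · cos Δλ )
  = atan2(0.16884, -0.26679) = 147.673° → normalised to [0°, 360°): 147.673°.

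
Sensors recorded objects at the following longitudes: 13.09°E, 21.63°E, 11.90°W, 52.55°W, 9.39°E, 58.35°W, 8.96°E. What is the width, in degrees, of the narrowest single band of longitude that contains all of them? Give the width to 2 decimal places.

79.98°

Sort the longitudes: -58.35°, -52.55°, -11.90°, +8.96°, +9.39°, +13.09°, +21.63°.
Eastward gaps between consecutive values (wrapping around): 5.80°, 40.65°, 20.86°, 0.43°, 3.70°, 8.54°, 280.02°.
Largest gap = 280.02° ⇒ minimal covering band is its complement: 360° − 280.02° = 79.98°.
Band runs from -58.35° eastward to +21.63°.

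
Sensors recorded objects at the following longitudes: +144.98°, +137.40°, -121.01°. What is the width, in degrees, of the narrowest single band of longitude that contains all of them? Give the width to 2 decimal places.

101.59°

Sort the longitudes: -121.01°, +137.40°, +144.98°.
Eastward gaps between consecutive values (wrapping around): 258.41°, 7.58°, 94.01°.
Largest gap = 258.41° ⇒ minimal covering band is its complement: 360° − 258.41° = 101.59°.
Band runs from +137.40° eastward to -121.01°, crossing the antimeridian.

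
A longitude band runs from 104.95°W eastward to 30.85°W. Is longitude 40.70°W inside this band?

Yes

Band width going east from -104.95° to -30.85°: ((-30.85 − -104.95) mod 360) = 74.10°.
Offset of -40.70° east of the west edge: ((-40.70 − -104.95) mod 360) = 64.25°.
64.25° ≤ 74.10° ⇒ inside.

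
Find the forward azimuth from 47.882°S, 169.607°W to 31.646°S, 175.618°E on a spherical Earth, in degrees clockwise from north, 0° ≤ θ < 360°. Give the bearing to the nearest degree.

Δλ = 175.618 − -169.607 = 345.225°; wrapped into (−180°, 180°]: -14.775°.
θ = atan2( sin Δλ · cos φ₂ , cos φ₁ · sin φ₂ − sin φ₁ · cos φ₂ · cos Δλ )
  = atan2(-0.21710, 0.25871) = -40.002° → normalised to [0°, 360°): 319.998°.

320°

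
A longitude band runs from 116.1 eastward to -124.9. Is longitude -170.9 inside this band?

Band width going east from +116.1° to -124.9°: ((-124.9 − 116.1) mod 360) = 119.0°.
Offset of -170.9° east of the west edge: ((-170.9 − 116.1) mod 360) = 73.0°.
73.0° ≤ 119.0° ⇒ inside.

Yes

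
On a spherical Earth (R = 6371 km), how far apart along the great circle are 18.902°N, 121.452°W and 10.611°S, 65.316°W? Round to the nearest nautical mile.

3765 nmi

Δλ = -65.316 − -121.452 = 56.136°.
Δφ = -10.611 − 18.902 = -29.513°.
a = sin²(Δφ/2) + cos φ₁ · cos φ₂ · sin²(Δλ/2) = 0.270746.
c = 2·atan2(√a, √(1−a)) = 1.09448 rad → d = 6371·c ≈ 6972.94 km ≈ 3765.09 nmi.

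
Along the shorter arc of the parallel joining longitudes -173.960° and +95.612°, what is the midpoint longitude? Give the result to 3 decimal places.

+140.826°

Signed shortest Δλ from -173.960° to +95.612° is -90.428°.
Midpoint longitude = -173.960° + (-90.428°)/2 = -173.960° − 45.214° = -219.174°.
Normalise into (−180°, 180°]: +140.826°.
(The naïve average (-173.960 + +95.612)/2 = -39.174° is on the wrong side of the globe.)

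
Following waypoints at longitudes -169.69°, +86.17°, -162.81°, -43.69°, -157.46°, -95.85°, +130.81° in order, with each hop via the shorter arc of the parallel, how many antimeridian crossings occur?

Leg 1: -169.69° → +86.17°, shortest Δλ = -104.14° (west) — crosses 180°.
Leg 2: +86.17° → -162.81°, shortest Δλ = 111.02° (east) — crosses 180°.
Leg 3: -162.81° → -43.69°, shortest Δλ = 119.12° (east) — does not cross 180°.
Leg 4: -43.69° → -157.46°, shortest Δλ = -113.77° (west) — does not cross 180°.
Leg 5: -157.46° → -95.85°, shortest Δλ = 61.61° (east) — does not cross 180°.
Leg 6: -95.85° → +130.81°, shortest Δλ = -133.34° (west) — crosses 180°.
Total crossings: 3.

3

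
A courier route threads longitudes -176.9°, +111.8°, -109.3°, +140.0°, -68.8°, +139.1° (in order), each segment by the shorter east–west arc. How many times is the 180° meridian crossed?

5

Leg 1: -176.9° → +111.8°, shortest Δλ = -71.3° (west) — crosses 180°.
Leg 2: +111.8° → -109.3°, shortest Δλ = 138.9° (east) — crosses 180°.
Leg 3: -109.3° → +140.0°, shortest Δλ = -110.7° (west) — crosses 180°.
Leg 4: +140.0° → -68.8°, shortest Δλ = 151.2° (east) — crosses 180°.
Leg 5: -68.8° → +139.1°, shortest Δλ = -152.1° (west) — crosses 180°.
Total crossings: 5.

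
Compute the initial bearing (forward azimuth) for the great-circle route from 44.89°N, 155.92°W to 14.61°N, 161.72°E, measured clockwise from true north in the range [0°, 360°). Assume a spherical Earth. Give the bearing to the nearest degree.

243°

Δλ = 161.72 − -155.92 = 317.64°; wrapped into (−180°, 180°]: -42.36°.
θ = atan2( sin Δλ · cos φ₂ , cos φ₁ · sin φ₂ − sin φ₁ · cos φ₂ · cos Δλ )
  = atan2(-0.65200, -0.32593) = -116.560° → normalised to [0°, 360°): 243.440°.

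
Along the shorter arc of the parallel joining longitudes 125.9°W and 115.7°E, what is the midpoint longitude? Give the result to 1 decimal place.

174.9°E

Signed shortest Δλ from -125.9° to +115.7° is -118.4°.
Midpoint longitude = -125.9° + (-118.4°)/2 = -125.9° − 59.2° = -185.1°.
Normalise into (−180°, 180°]: +174.9°.
(The naïve average (-125.9 + +115.7)/2 = -5.1° is on the wrong side of the globe.)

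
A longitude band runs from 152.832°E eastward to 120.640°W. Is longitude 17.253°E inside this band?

Band width going east from +152.832° to -120.640°: ((-120.640 − 152.832) mod 360) = 86.528°.
Offset of +17.253° east of the west edge: ((17.253 − 152.832) mod 360) = 224.421°.
224.421° > 86.528° ⇒ outside.

No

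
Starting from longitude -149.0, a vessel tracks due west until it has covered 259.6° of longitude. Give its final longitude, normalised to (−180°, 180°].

Start at -149.0°; shift −259.6° → -408.6°.
-408.6° lies outside (−180°, 180°]; add 360° → -48.6°.

-48.6°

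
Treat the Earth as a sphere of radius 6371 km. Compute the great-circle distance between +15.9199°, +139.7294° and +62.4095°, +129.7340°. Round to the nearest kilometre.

5229 km

Δλ = 129.7340 − 139.7294 = -9.9954°.
Δφ = 62.4095 − 15.9199 = 46.4896°.
a = sin²(Δφ/2) + cos φ₁ · cos φ₂ · sin²(Δλ/2) = 0.159137.
c = 2·atan2(√a, √(1−a)) = 0.82068 rad → d = 6371·c ≈ 5228.53 km.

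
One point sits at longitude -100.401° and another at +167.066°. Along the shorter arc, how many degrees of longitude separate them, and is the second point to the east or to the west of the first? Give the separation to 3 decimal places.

92.533° west

Raw difference: 167.066 − -100.401 = 267.467°.
Normalise into (−180°, 180°]: 267.467° − 360° = -92.533°.
Negative ⇒ the second point lies to the west; separation 92.533°.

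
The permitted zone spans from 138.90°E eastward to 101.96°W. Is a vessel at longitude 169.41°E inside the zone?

Yes

Band width going east from +138.90° to -101.96°: ((-101.96 − 138.90) mod 360) = 119.14°.
Offset of +169.41° east of the west edge: ((169.41 − 138.90) mod 360) = 30.51°.
30.51° ≤ 119.14° ⇒ inside.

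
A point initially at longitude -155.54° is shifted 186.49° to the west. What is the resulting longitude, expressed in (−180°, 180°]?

+17.97°

Start at -155.54°; shift −186.49° → -342.03°.
-342.03° lies outside (−180°, 180°]; add 360° → +17.97°.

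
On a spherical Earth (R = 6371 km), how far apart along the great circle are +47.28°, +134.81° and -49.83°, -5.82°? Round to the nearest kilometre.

17137 km

Δλ = -5.82 − 134.81 = -140.63°.
Δφ = -49.83 − 47.28 = -97.11°.
a = sin²(Δφ/2) + cos φ₁ · cos φ₂ · sin²(Δλ/2) = 0.949850.
c = 2·atan2(√a, √(1−a)) = 2.68988 rad → d = 6371·c ≈ 17137.20 km.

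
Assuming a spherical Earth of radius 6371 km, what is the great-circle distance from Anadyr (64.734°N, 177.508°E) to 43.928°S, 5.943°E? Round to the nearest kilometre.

17643 km

Δλ = 5.943 − 177.508 = -171.565°.
Δφ = -43.928 − 64.734 = -108.662°.
a = sin²(Δφ/2) + cos φ₁ · cos φ₂ · sin²(Δλ/2) = 0.965732.
c = 2·atan2(√a, √(1−a)) = 2.76921 rad → d = 6371·c ≈ 17642.64 km.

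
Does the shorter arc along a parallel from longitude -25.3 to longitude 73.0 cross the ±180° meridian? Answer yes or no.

Signed shortest Δλ = ((73.0 − -25.3 + 180) mod 360) − 180 = 98.3°.
Going east by 98.3° from -25.3° reaches +73.0° without touching 180°.

No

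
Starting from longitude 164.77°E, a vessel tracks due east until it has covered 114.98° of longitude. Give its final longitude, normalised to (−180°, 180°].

Start at +164.77°; shift +114.98° → +279.75°.
+279.75° lies outside (−180°, 180°]; subtract 360° → -80.25°.

80.25°W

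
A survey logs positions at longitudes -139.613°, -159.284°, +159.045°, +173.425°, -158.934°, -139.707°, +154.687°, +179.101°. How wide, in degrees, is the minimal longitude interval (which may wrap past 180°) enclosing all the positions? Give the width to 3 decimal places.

Sort the longitudes: -159.284°, -158.934°, -139.707°, -139.613°, +154.687°, +159.045°, +173.425°, +179.101°.
Eastward gaps between consecutive values (wrapping around): 0.350°, 19.227°, 0.094°, 294.300°, 4.358°, 14.380°, 5.676°, 21.615°.
Largest gap = 294.300° ⇒ minimal covering band is its complement: 360° − 294.300° = 65.700°.
Band runs from +154.687° eastward to -139.613°, crossing the antimeridian.

65.700°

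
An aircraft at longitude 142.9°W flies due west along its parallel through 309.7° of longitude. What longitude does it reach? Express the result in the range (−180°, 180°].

Start at -142.9°; shift −309.7° → -452.6°.
-452.6° lies outside (−180°, 180°]; add 360° → -92.6°.

92.6°W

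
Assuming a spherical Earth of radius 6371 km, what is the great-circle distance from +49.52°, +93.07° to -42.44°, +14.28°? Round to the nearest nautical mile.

Δλ = 14.28 − 93.07 = -78.79°.
Δφ = -42.44 − 49.52 = -91.96°.
a = sin²(Δφ/2) + cos φ₁ · cos φ₂ · sin²(Δλ/2) = 0.710076.
c = 2·atan2(√a, √(1−a)) = 2.00441 rad → d = 6371·c ≈ 12770.09 km ≈ 6895.29 nmi.

6895 nmi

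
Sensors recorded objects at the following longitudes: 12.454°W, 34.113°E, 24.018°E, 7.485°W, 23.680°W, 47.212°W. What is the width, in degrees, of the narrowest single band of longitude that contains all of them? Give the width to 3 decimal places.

81.325°

Sort the longitudes: -47.212°, -23.680°, -12.454°, -7.485°, +24.018°, +34.113°.
Eastward gaps between consecutive values (wrapping around): 23.532°, 11.226°, 4.969°, 31.503°, 10.095°, 278.675°.
Largest gap = 278.675° ⇒ minimal covering band is its complement: 360° − 278.675° = 81.325°.
Band runs from -47.212° eastward to +34.113°.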